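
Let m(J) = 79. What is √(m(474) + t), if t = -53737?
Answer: 3*I*√5962 ≈ 231.64*I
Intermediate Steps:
√(m(474) + t) = √(79 - 53737) = √(-53658) = 3*I*√5962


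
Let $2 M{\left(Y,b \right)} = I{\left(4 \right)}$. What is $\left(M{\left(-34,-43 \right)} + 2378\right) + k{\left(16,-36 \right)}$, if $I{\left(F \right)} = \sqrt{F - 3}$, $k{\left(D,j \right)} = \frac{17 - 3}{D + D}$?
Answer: $\frac{38063}{16} \approx 2378.9$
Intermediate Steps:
$k{\left(D,j \right)} = \frac{7}{D}$ ($k{\left(D,j \right)} = \frac{14}{2 D} = 14 \frac{1}{2 D} = \frac{7}{D}$)
$I{\left(F \right)} = \sqrt{-3 + F}$
$M{\left(Y,b \right)} = \frac{1}{2}$ ($M{\left(Y,b \right)} = \frac{\sqrt{-3 + 4}}{2} = \frac{\sqrt{1}}{2} = \frac{1}{2} \cdot 1 = \frac{1}{2}$)
$\left(M{\left(-34,-43 \right)} + 2378\right) + k{\left(16,-36 \right)} = \left(\frac{1}{2} + 2378\right) + \frac{7}{16} = \frac{4757}{2} + 7 \cdot \frac{1}{16} = \frac{4757}{2} + \frac{7}{16} = \frac{38063}{16}$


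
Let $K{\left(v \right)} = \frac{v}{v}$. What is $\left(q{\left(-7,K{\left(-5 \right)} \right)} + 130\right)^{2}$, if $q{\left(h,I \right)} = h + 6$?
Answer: $16641$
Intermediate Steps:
$K{\left(v \right)} = 1$
$q{\left(h,I \right)} = 6 + h$
$\left(q{\left(-7,K{\left(-5 \right)} \right)} + 130\right)^{2} = \left(\left(6 - 7\right) + 130\right)^{2} = \left(-1 + 130\right)^{2} = 129^{2} = 16641$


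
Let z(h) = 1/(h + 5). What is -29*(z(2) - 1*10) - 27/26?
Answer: 51837/182 ≈ 284.82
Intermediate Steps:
z(h) = 1/(5 + h)
-29*(z(2) - 1*10) - 27/26 = -29*(1/(5 + 2) - 1*10) - 27/26 = -29*(1/7 - 10) - 27*1/26 = -29*(⅐ - 10) - 27/26 = -29*(-69/7) - 27/26 = 2001/7 - 27/26 = 51837/182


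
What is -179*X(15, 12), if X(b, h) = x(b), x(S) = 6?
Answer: -1074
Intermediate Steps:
X(b, h) = 6
-179*X(15, 12) = -179*6 = -1074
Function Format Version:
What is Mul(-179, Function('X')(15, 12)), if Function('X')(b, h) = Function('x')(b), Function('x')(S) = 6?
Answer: -1074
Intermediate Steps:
Function('X')(b, h) = 6
Mul(-179, Function('X')(15, 12)) = Mul(-179, 6) = -1074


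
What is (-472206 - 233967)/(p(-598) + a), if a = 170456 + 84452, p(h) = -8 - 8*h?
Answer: -706173/259684 ≈ -2.7194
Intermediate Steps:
a = 254908
(-472206 - 233967)/(p(-598) + a) = (-472206 - 233967)/((-8 - 8*(-598)) + 254908) = -706173/((-8 + 4784) + 254908) = -706173/(4776 + 254908) = -706173/259684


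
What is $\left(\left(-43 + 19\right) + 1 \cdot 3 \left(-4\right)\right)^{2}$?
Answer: $1296$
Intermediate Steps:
$\left(\left(-43 + 19\right) + 1 \cdot 3 \left(-4\right)\right)^{2} = \left(-24 + 3 \left(-4\right)\right)^{2} = \left(-24 - 12\right)^{2} = \left(-36\right)^{2} = 1296$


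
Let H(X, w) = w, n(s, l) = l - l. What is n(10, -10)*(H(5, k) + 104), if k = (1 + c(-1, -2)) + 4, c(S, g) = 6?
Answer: 0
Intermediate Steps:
n(s, l) = 0
k = 11 (k = (1 + 6) + 4 = 7 + 4 = 11)
n(10, -10)*(H(5, k) + 104) = 0*(11 + 104) = 0*115 = 0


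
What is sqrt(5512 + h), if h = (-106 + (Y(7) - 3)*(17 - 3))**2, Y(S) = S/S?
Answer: 2*sqrt(5867) ≈ 153.19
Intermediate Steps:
Y(S) = 1
h = 17956 (h = (-106 + (1 - 3)*(17 - 3))**2 = (-106 - 2*14)**2 = (-106 - 28)**2 = (-134)**2 = 17956)
sqrt(5512 + h) = sqrt(5512 + 17956) = sqrt(23468) = 2*sqrt(5867)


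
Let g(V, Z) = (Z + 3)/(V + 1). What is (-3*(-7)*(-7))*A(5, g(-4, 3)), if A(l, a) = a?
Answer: 294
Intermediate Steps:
g(V, Z) = (3 + Z)/(1 + V)
(-3*(-7)*(-7))*A(5, g(-4, 3)) = (-3*(-7)*(-7))*((3 + 3)/(1 - 4)) = (21*(-7))*(6/(-3)) = -(-49)*6 = -147*(-2) = 294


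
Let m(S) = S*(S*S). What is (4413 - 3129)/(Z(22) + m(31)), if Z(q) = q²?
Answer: 1284/30275 ≈ 0.042411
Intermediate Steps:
m(S) = S³ (m(S) = S*S² = S³)
(4413 - 3129)/(Z(22) + m(31)) = (4413 - 3129)/(22² + 31³) = 1284/(484 + 29791) = 1284/30275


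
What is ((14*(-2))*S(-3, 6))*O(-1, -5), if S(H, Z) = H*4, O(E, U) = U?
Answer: -1680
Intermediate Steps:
S(H, Z) = 4*H
((14*(-2))*S(-3, 6))*O(-1, -5) = ((14*(-2))*(4*(-3)))*(-5) = -28*(-12)*(-5) = 336*(-5) = -1680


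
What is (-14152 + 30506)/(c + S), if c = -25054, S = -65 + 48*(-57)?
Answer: -16354/27855 ≈ -0.58711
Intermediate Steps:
S = -2801 (S = -65 - 2736 = -2801)
(-14152 + 30506)/(c + S) = (-14152 + 30506)/(-25054 - 2801) = 16354/(-27855) = 16354*(-1/27855) = -16354/27855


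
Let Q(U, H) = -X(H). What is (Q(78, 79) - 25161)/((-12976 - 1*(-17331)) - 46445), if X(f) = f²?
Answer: 15701/21045 ≈ 0.74607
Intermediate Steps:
Q(U, H) = -H²
(Q(78, 79) - 25161)/((-12976 - 1*(-17331)) - 46445) = (-1*79² - 25161)/((-12976 - 1*(-17331)) - 46445) = (-1*6241 - 25161)/((-12976 + 17331) - 46445) = (-6241 - 25161)/(4355 - 46445) = -31402/(-42090) = -31402*(-1/42090) = 15701/21045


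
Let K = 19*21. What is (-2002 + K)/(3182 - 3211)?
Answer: 1603/29 ≈ 55.276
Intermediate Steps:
K = 399
(-2002 + K)/(3182 - 3211) = (-2002 + 399)/(3182 - 3211) = -1603/(-29) = -1603*(-1/29) = 1603/29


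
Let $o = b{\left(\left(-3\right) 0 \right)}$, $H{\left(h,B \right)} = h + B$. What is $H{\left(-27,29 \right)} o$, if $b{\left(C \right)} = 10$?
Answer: $20$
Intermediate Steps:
$H{\left(h,B \right)} = B + h$
$o = 10$
$H{\left(-27,29 \right)} o = \left(29 - 27\right) 10 = 2 \cdot 10 = 20$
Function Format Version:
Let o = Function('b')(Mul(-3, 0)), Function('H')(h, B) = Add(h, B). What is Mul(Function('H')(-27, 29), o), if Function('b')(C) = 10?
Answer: 20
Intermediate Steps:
Function('H')(h, B) = Add(B, h)
o = 10
Mul(Function('H')(-27, 29), o) = Mul(Add(29, -27), 10) = Mul(2, 10) = 20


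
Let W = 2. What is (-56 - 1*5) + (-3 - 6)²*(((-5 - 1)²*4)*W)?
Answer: 23267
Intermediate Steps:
(-56 - 1*5) + (-3 - 6)²*(((-5 - 1)²*4)*W) = (-56 - 1*5) + (-3 - 6)²*(((-5 - 1)²*4)*2) = (-56 - 5) + (-9)²*(((-6)²*4)*2) = -61 + 81*((36*4)*2) = -61 + 81*(144*2) = -61 + 81*288 = -61 + 23328 = 23267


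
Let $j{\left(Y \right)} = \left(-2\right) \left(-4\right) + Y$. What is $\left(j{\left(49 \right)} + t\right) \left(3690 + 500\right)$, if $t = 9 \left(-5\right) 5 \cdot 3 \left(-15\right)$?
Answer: $42662580$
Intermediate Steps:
$j{\left(Y \right)} = 8 + Y$
$t = 10125$ ($t = 9 \left(\left(-25\right) 3\right) \left(-15\right) = 9 \left(-75\right) \left(-15\right) = \left(-675\right) \left(-15\right) = 10125$)
$\left(j{\left(49 \right)} + t\right) \left(3690 + 500\right) = \left(\left(8 + 49\right) + 10125\right) \left(3690 + 500\right) = \left(57 + 10125\right) 4190 = 10182 \cdot 4190 = 42662580$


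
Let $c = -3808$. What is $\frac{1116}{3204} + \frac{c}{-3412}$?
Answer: $\frac{111171}{75917} \approx 1.4644$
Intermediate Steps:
$\frac{1116}{3204} + \frac{c}{-3412} = \frac{1116}{3204} - \frac{3808}{-3412} = 1116 \cdot \frac{1}{3204} - - \frac{952}{853} = \frac{31}{89} + \frac{952}{853} = \frac{111171}{75917}$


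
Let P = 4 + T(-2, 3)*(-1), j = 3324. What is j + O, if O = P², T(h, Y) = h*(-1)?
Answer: 3328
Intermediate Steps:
T(h, Y) = -h
P = 2 (P = 4 - 1*(-2)*(-1) = 4 + 2*(-1) = 4 - 2 = 2)
O = 4 (O = 2² = 4)
j + O = 3324 + 4 = 3328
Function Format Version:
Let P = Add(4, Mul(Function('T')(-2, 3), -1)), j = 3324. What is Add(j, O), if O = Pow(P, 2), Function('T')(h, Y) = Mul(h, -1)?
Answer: 3328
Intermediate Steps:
Function('T')(h, Y) = Mul(-1, h)
P = 2 (P = Add(4, Mul(Mul(-1, -2), -1)) = Add(4, Mul(2, -1)) = Add(4, -2) = 2)
O = 4 (O = Pow(2, 2) = 4)
Add(j, O) = Add(3324, 4) = 3328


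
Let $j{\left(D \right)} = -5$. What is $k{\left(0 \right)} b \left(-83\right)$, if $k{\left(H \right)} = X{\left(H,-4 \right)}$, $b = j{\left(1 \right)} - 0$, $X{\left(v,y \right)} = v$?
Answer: $0$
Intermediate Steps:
$b = -5$ ($b = -5 - 0 = -5 + 0 = -5$)
$k{\left(H \right)} = H$
$k{\left(0 \right)} b \left(-83\right) = 0 \left(-5\right) \left(-83\right) = 0 \left(-83\right) = 0$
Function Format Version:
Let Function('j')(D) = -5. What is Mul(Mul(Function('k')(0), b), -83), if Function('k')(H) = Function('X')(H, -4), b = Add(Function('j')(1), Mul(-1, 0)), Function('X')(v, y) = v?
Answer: 0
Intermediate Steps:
b = -5 (b = Add(-5, Mul(-1, 0)) = Add(-5, 0) = -5)
Function('k')(H) = H
Mul(Mul(Function('k')(0), b), -83) = Mul(Mul(0, -5), -83) = Mul(0, -83) = 0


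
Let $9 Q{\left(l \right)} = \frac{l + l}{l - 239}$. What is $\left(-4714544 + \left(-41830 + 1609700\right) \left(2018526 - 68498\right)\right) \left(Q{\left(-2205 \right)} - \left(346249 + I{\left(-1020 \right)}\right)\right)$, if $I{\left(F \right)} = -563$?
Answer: $- \frac{645762732092504240676}{611} \approx -1.0569 \cdot 10^{18}$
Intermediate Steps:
$Q{\left(l \right)} = \frac{2 l}{9 \left(-239 + l\right)}$ ($Q{\left(l \right)} = \frac{\left(l + l\right) \frac{1}{l - 239}}{9} = \frac{2 l \frac{1}{-239 + l}}{9} = \frac{2 l}{9 \left(-239 + l\right)}$)
$\left(-4714544 + \left(-41830 + 1609700\right) \left(2018526 - 68498\right)\right) \left(Q{\left(-2205 \right)} - \left(346249 + I{\left(-1020 \right)}\right)\right) = \left(-4714544 + \left(-41830 + 1609700\right) \left(2018526 - 68498\right)\right) \left(\frac{2}{9} \left(-2205\right) \frac{1}{-239 - 2205} - 345686\right) = \left(-4714544 + 1567870 \cdot 1950028\right) \left(\frac{2}{9} \left(-2205\right) \frac{1}{-2444} + \left(-346249 + 563\right)\right) = \left(-4714544 + 3057390400360\right) \left(\frac{2}{9} \left(-2205\right) \left(- \frac{1}{2444}\right) - 345686\right) = 3057385685816 \left(\frac{245}{1222} - 345686\right) = 3057385685816 \left(- \frac{422428047}{1222}\right) = - \frac{645762732092504240676}{611}$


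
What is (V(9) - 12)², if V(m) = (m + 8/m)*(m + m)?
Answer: 27556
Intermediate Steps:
V(m) = 2*m*(m + 8/m) (V(m) = (m + 8/m)*(2*m) = 2*m*(m + 8/m))
(V(9) - 12)² = ((16 + 2*9²) - 12)² = ((16 + 2*81) - 12)² = ((16 + 162) - 12)² = (178 - 12)² = 166² = 27556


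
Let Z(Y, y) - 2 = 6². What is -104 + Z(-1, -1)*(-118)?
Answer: -4588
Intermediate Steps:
Z(Y, y) = 38 (Z(Y, y) = 2 + 6² = 2 + 36 = 38)
-104 + Z(-1, -1)*(-118) = -104 + 38*(-118) = -104 - 4484 = -4588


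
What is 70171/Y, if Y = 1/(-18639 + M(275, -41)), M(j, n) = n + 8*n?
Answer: -1333810368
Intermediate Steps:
M(j, n) = 9*n
Y = -1/19008 (Y = 1/(-18639 + 9*(-41)) = 1/(-18639 - 369) = 1/(-19008) = -1/19008 ≈ -5.2609e-5)
70171/Y = 70171/(-1/19008) = 70171*(-19008) = -1333810368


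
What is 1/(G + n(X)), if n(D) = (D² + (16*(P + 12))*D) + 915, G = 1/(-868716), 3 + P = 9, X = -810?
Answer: 868716/368105374259 ≈ 2.3600e-6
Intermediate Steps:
P = 6 (P = -3 + 9 = 6)
G = -1/868716 ≈ -1.1511e-6
n(D) = 915 + D² + 288*D (n(D) = (D² + (16*(6 + 12))*D) + 915 = (D² + (16*18)*D) + 915 = (D² + 288*D) + 915 = 915 + D² + 288*D)
1/(G + n(X)) = 1/(-1/868716 + (915 + (-810)² + 288*(-810))) = 1/(-1/868716 + (915 + 656100 - 233280)) = 1/(-1/868716 + 423735) = 1/(368105374259/868716) = 868716/368105374259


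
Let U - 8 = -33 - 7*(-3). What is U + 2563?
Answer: 2559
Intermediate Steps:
U = -4 (U = 8 + (-33 - 7*(-3)) = 8 + (-33 + 21) = 8 - 12 = -4)
U + 2563 = -4 + 2563 = 2559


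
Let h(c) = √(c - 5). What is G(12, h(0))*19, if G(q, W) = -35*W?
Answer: -665*I*√5 ≈ -1487.0*I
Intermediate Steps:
h(c) = √(-5 + c)
G(12, h(0))*19 = -35*√(-5 + 0)*19 = -35*I*√5*19 = -665*I*√5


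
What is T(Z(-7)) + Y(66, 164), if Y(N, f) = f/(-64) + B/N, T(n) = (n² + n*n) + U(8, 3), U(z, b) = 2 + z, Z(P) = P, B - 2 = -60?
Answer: 55207/528 ≈ 104.56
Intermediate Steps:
B = -58 (B = 2 - 60 = -58)
T(n) = 10 + 2*n² (T(n) = (n² + n*n) + (2 + 8) = (n² + n²) + 10 = 2*n² + 10 = 10 + 2*n²)
Y(N, f) = -58/N - f/64 (Y(N, f) = f/(-64) - 58/N = f*(-1/64) - 58/N = -f/64 - 58/N = -58/N - f/64)
T(Z(-7)) + Y(66, 164) = (10 + 2*(-7)²) + (-58/66 - 1/64*164) = (10 + 2*49) + (-58*1/66 - 41/16) = (10 + 98) + (-29/33 - 41/16) = 108 - 1817/528 = 55207/528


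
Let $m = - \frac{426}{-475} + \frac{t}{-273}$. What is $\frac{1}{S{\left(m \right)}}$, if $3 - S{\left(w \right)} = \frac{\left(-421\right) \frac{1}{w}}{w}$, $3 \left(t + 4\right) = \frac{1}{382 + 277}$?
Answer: $\frac{54604926775734841}{27833737602472842648} \approx 0.0019618$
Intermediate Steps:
$t = - \frac{7907}{1977}$ ($t = -4 + \frac{1}{3 \left(382 + 277\right)} = -4 + \frac{1}{3 \cdot 659} = -4 + \frac{1}{3} \cdot \frac{1}{659} = -4 + \frac{1}{1977} = - \frac{7907}{1977} \approx -3.9995$)
$m = \frac{233676971}{256367475}$ ($m = - \frac{426}{-475} - \frac{7907}{1977 \left(-273\right)} = \left(-426\right) \left(- \frac{1}{475}\right) - - \frac{7907}{539721} = \frac{426}{475} + \frac{7907}{539721} = \frac{233676971}{256367475} \approx 0.91149$)
$S{\left(w \right)} = 3 + \frac{421}{w^{2}}$ ($S{\left(w \right)} = 3 - \frac{\left(-421\right) \frac{1}{w}}{w} = 3 - - \frac{421}{w^{2}} = 3 + \frac{421}{w^{2}}$)
$\frac{1}{S{\left(m \right)}} = \frac{1}{3 + \frac{421}{\frac{54604926775734841}{65724282237875625}}} = \frac{1}{3 + 421 \cdot \frac{65724282237875625}{54604926775734841}} = \frac{1}{3 + \frac{27669922822145638125}{54604926775734841}} = \frac{1}{\frac{27833737602472842648}{54604926775734841}} = \frac{54604926775734841}{27833737602472842648}$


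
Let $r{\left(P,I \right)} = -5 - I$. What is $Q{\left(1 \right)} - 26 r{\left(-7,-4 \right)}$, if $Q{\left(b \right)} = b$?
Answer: $27$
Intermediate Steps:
$Q{\left(1 \right)} - 26 r{\left(-7,-4 \right)} = 1 - 26 \left(-5 - -4\right) = 1 - 26 \left(-5 + 4\right) = 1 - -26 = 1 + 26 = 27$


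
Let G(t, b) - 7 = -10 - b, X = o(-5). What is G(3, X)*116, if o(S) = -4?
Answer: 116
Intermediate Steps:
X = -4
G(t, b) = -3 - b (G(t, b) = 7 + (-10 - b) = -3 - b)
G(3, X)*116 = (-3 - 1*(-4))*116 = (-3 + 4)*116 = 1*116 = 116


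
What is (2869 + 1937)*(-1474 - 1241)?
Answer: -13048290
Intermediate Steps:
(2869 + 1937)*(-1474 - 1241) = 4806*(-2715) = -13048290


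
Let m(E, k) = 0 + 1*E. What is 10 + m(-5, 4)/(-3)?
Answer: 35/3 ≈ 11.667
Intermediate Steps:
m(E, k) = E (m(E, k) = 0 + E = E)
10 + m(-5, 4)/(-3) = 10 - 5/(-3) = 10 - 5*(-⅓) = 10 + 5/3 = 35/3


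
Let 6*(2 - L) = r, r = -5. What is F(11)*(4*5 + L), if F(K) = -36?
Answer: -822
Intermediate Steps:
L = 17/6 (L = 2 - ⅙*(-5) = 2 + ⅚ = 17/6 ≈ 2.8333)
F(11)*(4*5 + L) = -36*(4*5 + 17/6) = -36*(20 + 17/6) = -36*137/6 = -822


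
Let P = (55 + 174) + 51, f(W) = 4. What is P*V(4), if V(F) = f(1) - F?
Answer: 0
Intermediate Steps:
P = 280 (P = 229 + 51 = 280)
V(F) = 4 - F
P*V(4) = 280*(4 - 1*4) = 280*(4 - 4) = 280*0 = 0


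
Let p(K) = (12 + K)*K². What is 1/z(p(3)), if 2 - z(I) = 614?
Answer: -1/612 ≈ -0.0016340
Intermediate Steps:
p(K) = K²*(12 + K)
z(I) = -612 (z(I) = 2 - 1*614 = 2 - 614 = -612)
1/z(p(3)) = 1/(-612) = -1/612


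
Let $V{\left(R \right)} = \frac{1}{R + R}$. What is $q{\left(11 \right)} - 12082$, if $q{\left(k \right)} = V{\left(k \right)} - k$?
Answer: $- \frac{266045}{22} \approx -12093.0$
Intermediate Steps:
$V{\left(R \right)} = \frac{1}{2 R}$
$q{\left(k \right)} = \frac{1}{2 k} - k$
$q{\left(11 \right)} - 12082 = \left(\frac{1}{2 \cdot 11} - 11\right) - 12082 = \left(\frac{1}{2} \cdot \frac{1}{11} - 11\right) - 12082 = \left(\frac{1}{22} - 11\right) - 12082 = - \frac{241}{22} - 12082 = - \frac{266045}{22}$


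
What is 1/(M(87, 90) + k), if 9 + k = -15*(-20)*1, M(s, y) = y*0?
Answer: 1/291 ≈ 0.0034364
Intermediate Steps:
M(s, y) = 0
k = 291 (k = -9 - 15*(-20)*1 = -9 + 300*1 = -9 + 300 = 291)
1/(M(87, 90) + k) = 1/(0 + 291) = 1/291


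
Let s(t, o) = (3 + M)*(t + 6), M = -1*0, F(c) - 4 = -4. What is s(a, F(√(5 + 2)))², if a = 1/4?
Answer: 5625/16 ≈ 351.56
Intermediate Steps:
F(c) = 0 (F(c) = 4 - 4 = 0)
M = 0
a = ¼ (a = 1*(¼) = ¼ ≈ 0.25000)
s(t, o) = 18 + 3*t (s(t, o) = (3 + 0)*(t + 6) = 3*(6 + t) = 18 + 3*t)
s(a, F(√(5 + 2)))² = (18 + 3*(¼))² = (18 + ¾)² = (75/4)² = 5625/16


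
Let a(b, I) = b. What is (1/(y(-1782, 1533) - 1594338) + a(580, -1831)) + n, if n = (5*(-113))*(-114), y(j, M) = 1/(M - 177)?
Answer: 140503332030374/2161922327 ≈ 64990.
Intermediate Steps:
y(j, M) = 1/(-177 + M)
n = 64410 (n = -565*(-114) = 64410)
(1/(y(-1782, 1533) - 1594338) + a(580, -1831)) + n = (1/(1/(-177 + 1533) - 1594338) + 580) + 64410 = (1/(1/1356 - 1594338) + 580) + 64410 = (1/(-2161922327/1356) + 580) + 64410 = (-1356/2161922327 + 580) + 64410 = 1253914948304/2161922327 + 64410 = 140503332030374/2161922327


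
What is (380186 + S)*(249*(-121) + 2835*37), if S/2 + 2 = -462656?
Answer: -40757189580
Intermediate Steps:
S = -925316 (S = -4 + 2*(-462656) = -4 - 925312 = -925316)
(380186 + S)*(249*(-121) + 2835*37) = (380186 - 925316)*(249*(-121) + 2835*37) = -545130*(-30129 + 104895) = -545130*74766 = -40757189580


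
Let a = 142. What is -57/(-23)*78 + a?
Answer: 7712/23 ≈ 335.30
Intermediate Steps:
-57/(-23)*78 + a = -57/(-23)*78 + 142 = -57*(-1/23)*78 + 142 = (57/23)*78 + 142 = 4446/23 + 142 = 7712/23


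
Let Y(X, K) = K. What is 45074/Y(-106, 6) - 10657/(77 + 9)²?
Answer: 166651681/22188 ≈ 7510.9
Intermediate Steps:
45074/Y(-106, 6) - 10657/(77 + 9)² = 45074/6 - 10657/(77 + 9)² = 45074*(⅙) - 10657/(86²) = 22537/3 - 10657/7396 = 166651681/22188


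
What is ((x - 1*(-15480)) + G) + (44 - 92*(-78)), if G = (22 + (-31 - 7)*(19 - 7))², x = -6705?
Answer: 204351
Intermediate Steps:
G = 188356 (G = (22 - 38*12)² = (22 - 456)² = (-434)² = 188356)
((x - 1*(-15480)) + G) + (44 - 92*(-78)) = ((-6705 - 1*(-15480)) + 188356) + (44 - 92*(-78)) = ((-6705 + 15480) + 188356) + (44 + 7176) = (8775 + 188356) + 7220 = 197131 + 7220 = 204351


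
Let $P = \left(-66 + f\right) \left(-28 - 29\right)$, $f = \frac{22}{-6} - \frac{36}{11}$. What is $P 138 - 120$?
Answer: $\frac{6309834}{11} \approx 5.7362 \cdot 10^{5}$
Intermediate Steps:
$f = - \frac{229}{33}$ ($f = 22 \left(- \frac{1}{6}\right) - \frac{36}{11} = - \frac{11}{3} - \frac{36}{11} = - \frac{229}{33} \approx -6.9394$)
$P = \frac{45733}{11}$ ($P = \left(-66 - \frac{229}{33}\right) \left(-28 - 29\right) = \left(- \frac{2407}{33}\right) \left(-57\right) = \frac{45733}{11} \approx 4157.5$)
$P 138 - 120 = \frac{45733}{11} \cdot 138 - 120 = \frac{6311154}{11} - 120 = \frac{6309834}{11}$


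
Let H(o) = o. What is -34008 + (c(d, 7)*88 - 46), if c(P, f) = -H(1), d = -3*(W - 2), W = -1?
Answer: -34142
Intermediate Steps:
d = 9 (d = -3*(-1 - 2) = -3*(-3) = 9)
c(P, f) = -1 (c(P, f) = -1*1 = -1)
-34008 + (c(d, 7)*88 - 46) = -34008 + (-1*88 - 46) = -34008 + (-88 - 46) = -34008 - 134 = -34142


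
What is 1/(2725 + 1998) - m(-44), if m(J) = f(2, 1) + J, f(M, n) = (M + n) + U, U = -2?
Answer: 203090/4723 ≈ 43.000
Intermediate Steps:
f(M, n) = -2 + M + n (f(M, n) = (M + n) - 2 = -2 + M + n)
m(J) = 1 + J (m(J) = (-2 + 2 + 1) + J = 1 + J)
1/(2725 + 1998) - m(-44) = 1/(2725 + 1998) - (1 - 44) = 1/4723 - 1*(-43) = 1/4723 + 43 = 203090/4723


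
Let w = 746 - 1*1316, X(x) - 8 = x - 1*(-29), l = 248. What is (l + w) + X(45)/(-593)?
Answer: -191028/593 ≈ -322.14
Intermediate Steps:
X(x) = 37 + x (X(x) = 8 + (x - 1*(-29)) = 8 + (x + 29) = 8 + (29 + x) = 37 + x)
w = -570 (w = 746 - 1316 = -570)
(l + w) + X(45)/(-593) = (248 - 570) + (37 + 45)/(-593) = -322 + 82*(-1/593) = -322 - 82/593 = -191028/593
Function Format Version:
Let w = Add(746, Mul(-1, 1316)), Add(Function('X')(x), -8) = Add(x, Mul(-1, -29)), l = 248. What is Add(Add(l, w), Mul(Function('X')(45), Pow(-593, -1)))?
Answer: Rational(-191028, 593) ≈ -322.14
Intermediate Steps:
Function('X')(x) = Add(37, x) (Function('X')(x) = Add(8, Add(x, Mul(-1, -29))) = Add(8, Add(x, 29)) = Add(8, Add(29, x)) = Add(37, x))
w = -570 (w = Add(746, -1316) = -570)
Add(Add(l, w), Mul(Function('X')(45), Pow(-593, -1))) = Add(Add(248, -570), Mul(Add(37, 45), Pow(-593, -1))) = Add(-322, Mul(82, Rational(-1, 593))) = Add(-322, Rational(-82, 593)) = Rational(-191028, 593)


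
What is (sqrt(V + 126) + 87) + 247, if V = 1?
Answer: 334 + sqrt(127) ≈ 345.27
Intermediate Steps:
(sqrt(V + 126) + 87) + 247 = (sqrt(1 + 126) + 87) + 247 = (sqrt(127) + 87) + 247 = (87 + sqrt(127)) + 247 = 334 + sqrt(127)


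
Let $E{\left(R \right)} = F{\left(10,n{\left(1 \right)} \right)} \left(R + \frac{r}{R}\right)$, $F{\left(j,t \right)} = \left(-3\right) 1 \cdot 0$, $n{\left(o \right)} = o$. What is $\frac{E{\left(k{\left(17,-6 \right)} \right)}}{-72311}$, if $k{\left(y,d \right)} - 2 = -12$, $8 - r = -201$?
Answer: $0$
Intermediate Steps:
$r = 209$ ($r = 8 - -201 = 8 + 201 = 209$)
$F{\left(j,t \right)} = 0$ ($F{\left(j,t \right)} = \left(-3\right) 0 = 0$)
$k{\left(y,d \right)} = -10$ ($k{\left(y,d \right)} = 2 - 12 = -10$)
$E{\left(R \right)} = 0$ ($E{\left(R \right)} = 0 \left(R + \frac{209}{R}\right) = 0$)
$\frac{E{\left(k{\left(17,-6 \right)} \right)}}{-72311} = \frac{0}{-72311} = 0 \left(- \frac{1}{72311}\right) = 0$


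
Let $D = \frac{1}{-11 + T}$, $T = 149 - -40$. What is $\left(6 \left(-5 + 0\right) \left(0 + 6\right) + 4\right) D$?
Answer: $- \frac{88}{89} \approx -0.98876$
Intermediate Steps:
$T = 189$ ($T = 149 + 40 = 189$)
$D = \frac{1}{178}$ ($D = \frac{1}{-11 + 189} = \frac{1}{178} \approx 0.005618$)
$\left(6 \left(-5 + 0\right) \left(0 + 6\right) + 4\right) D = \left(6 \left(-5 + 0\right) \left(0 + 6\right) + 4\right) \frac{1}{178} = \left(6 \left(\left(-5\right) 6\right) + 4\right) \frac{1}{178} = \left(6 \left(-30\right) + 4\right) \frac{1}{178} = \left(-180 + 4\right) \frac{1}{178} = \left(-176\right) \frac{1}{178} = - \frac{88}{89}$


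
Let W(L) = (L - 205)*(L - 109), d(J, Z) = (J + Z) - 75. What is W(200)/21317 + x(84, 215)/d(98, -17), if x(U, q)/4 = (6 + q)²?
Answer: 2082285829/63951 ≈ 32561.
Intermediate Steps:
d(J, Z) = -75 + J + Z
W(L) = (-205 + L)*(-109 + L)
x(U, q) = 4*(6 + q)²
W(200)/21317 + x(84, 215)/d(98, -17) = (22345 + 200² - 314*200)/21317 + (4*(6 + 215)²)/(-75 + 98 - 17) = (22345 + 40000 - 62800)*(1/21317) + (4*221²)/6 = -455*1/21317 + (4*48841)*(⅙) = -455/21317 + 195364*(⅙) = -455/21317 + 97682/3 = 2082285829/63951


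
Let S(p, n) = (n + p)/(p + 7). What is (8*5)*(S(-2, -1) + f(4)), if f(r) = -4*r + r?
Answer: -504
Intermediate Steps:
f(r) = -3*r
S(p, n) = (n + p)/(7 + p)
(8*5)*(S(-2, -1) + f(4)) = (8*5)*((-1 - 2)/(7 - 2) - 3*4) = 40*(-3/5 - 12) = 40*((⅕)*(-3) - 12) = 40*(-⅗ - 12) = 40*(-63/5) = -504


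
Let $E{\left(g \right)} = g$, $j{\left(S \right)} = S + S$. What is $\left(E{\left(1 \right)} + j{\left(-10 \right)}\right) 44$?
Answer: $-836$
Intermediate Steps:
$j{\left(S \right)} = 2 S$
$\left(E{\left(1 \right)} + j{\left(-10 \right)}\right) 44 = \left(1 + 2 \left(-10\right)\right) 44 = \left(1 - 20\right) 44 = \left(-19\right) 44 = -836$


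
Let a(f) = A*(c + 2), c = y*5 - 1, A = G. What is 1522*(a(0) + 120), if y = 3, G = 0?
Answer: 182640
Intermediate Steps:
A = 0
c = 14 (c = 3*5 - 1 = 15 - 1 = 14)
a(f) = 0 (a(f) = 0*(14 + 2) = 0*16 = 0)
1522*(a(0) + 120) = 1522*(0 + 120) = 1522*120 = 182640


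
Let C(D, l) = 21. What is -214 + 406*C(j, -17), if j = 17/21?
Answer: 8312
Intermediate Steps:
j = 17/21 (j = 17*(1/21) = 17/21 ≈ 0.80952)
-214 + 406*C(j, -17) = -214 + 406*21 = -214 + 8526 = 8312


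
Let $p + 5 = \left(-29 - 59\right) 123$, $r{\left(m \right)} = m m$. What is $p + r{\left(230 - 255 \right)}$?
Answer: $-10204$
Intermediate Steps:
$r{\left(m \right)} = m^{2}$
$p = -10829$ ($p = -5 + \left(-29 - 59\right) 123 = -5 - 10824 = -10829$)
$p + r{\left(230 - 255 \right)} = -10829 + \left(230 - 255\right)^{2} = -10829 + \left(-25\right)^{2} = -10829 + 625 = -10204$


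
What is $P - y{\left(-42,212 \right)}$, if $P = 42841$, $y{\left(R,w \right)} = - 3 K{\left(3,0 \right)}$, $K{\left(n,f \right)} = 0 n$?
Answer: $42841$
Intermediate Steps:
$K{\left(n,f \right)} = 0$
$y{\left(R,w \right)} = 0$ ($y{\left(R,w \right)} = \left(-3\right) 0 = 0$)
$P - y{\left(-42,212 \right)} = 42841 - 0 = 42841 + 0 = 42841$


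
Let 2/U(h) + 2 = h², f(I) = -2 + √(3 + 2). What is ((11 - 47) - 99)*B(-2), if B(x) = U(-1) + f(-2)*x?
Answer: -270 + 270*√5 ≈ 333.74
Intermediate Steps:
f(I) = -2 + √5
U(h) = 2/(-2 + h²)
B(x) = -2 + x*(-2 + √5) (B(x) = 2/(-2 + (-1)²) + (-2 + √5)*x = 2/(-2 + 1) + x*(-2 + √5) = 2/(-1) + x*(-2 + √5) = 2*(-1) + x*(-2 + √5) = -2 + x*(-2 + √5))
((11 - 47) - 99)*B(-2) = ((11 - 47) - 99)*(-2 - 1*(-2)*(2 - √5)) = (-36 - 99)*(-2 + (4 - 2*√5)) = -135*(2 - 2*√5) = -270 + 270*√5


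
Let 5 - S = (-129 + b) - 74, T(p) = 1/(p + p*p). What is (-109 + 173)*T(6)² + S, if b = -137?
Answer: 152161/441 ≈ 345.04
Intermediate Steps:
T(p) = 1/(p + p²)
S = 345 (S = 5 - ((-129 - 137) - 74) = 5 - (-266 - 74) = 5 - 1*(-340) = 5 + 340 = 345)
(-109 + 173)*T(6)² + S = (-109 + 173)*(1/(6*(1 + 6)))² + 345 = 64*((⅙)/7)² + 345 = 64*((⅙)*(⅐))² + 345 = 64*(1/42)² + 345 = 64*(1/1764) + 345 = 16/441 + 345 = 152161/441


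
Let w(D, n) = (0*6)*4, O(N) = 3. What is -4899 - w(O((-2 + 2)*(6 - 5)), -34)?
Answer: -4899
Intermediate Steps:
w(D, n) = 0 (w(D, n) = 0*4 = 0)
-4899 - w(O((-2 + 2)*(6 - 5)), -34) = -4899 - 1*0 = -4899 + 0 = -4899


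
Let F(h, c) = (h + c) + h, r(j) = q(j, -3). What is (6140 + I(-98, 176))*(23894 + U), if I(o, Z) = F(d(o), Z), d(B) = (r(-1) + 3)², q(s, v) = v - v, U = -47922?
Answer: -152193352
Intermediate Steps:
q(s, v) = 0
r(j) = 0
d(B) = 9 (d(B) = (0 + 3)² = 3² = 9)
F(h, c) = c + 2*h (F(h, c) = (c + h) + h = c + 2*h)
I(o, Z) = 18 + Z (I(o, Z) = Z + 2*9 = Z + 18 = 18 + Z)
(6140 + I(-98, 176))*(23894 + U) = (6140 + (18 + 176))*(23894 - 47922) = (6140 + 194)*(-24028) = 6334*(-24028) = -152193352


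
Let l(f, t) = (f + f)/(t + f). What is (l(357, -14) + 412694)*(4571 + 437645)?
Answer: 8942539711328/49 ≈ 1.8250e+11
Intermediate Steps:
l(f, t) = 2*f/(f + t) (l(f, t) = (2*f)/(f + t) = 2*f/(f + t))
(l(357, -14) + 412694)*(4571 + 437645) = (2*357/(357 - 14) + 412694)*(4571 + 437645) = (2*357/343 + 412694)*442216 = (2*357*(1/343) + 412694)*442216 = (102/49 + 412694)*442216 = (20222108/49)*442216 = 8942539711328/49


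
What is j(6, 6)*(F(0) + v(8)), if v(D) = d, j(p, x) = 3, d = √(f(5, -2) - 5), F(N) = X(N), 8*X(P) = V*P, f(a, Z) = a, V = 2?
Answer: 0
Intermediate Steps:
X(P) = P/4 (X(P) = (2*P)/8 = P/4)
F(N) = N/4
d = 0 (d = √(5 - 5) = √0 = 0)
v(D) = 0
j(6, 6)*(F(0) + v(8)) = 3*((¼)*0 + 0) = 3*(0 + 0) = 3*0 = 0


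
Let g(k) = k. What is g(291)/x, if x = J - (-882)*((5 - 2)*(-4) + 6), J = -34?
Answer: -291/5326 ≈ -0.054638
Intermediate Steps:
x = -5326 (x = -34 - (-882)*((5 - 2)*(-4) + 6) = -34 - (-882)*(3*(-4) + 6) = -34 - (-882)*(-12 + 6) = -34 - (-882)*(-6) = -34 - 147*36 = -34 - 5292 = -5326)
g(291)/x = 291/(-5326) = 291*(-1/5326) = -291/5326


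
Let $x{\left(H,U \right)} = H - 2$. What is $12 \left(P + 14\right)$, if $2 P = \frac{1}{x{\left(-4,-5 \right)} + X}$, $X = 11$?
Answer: $\frac{846}{5} \approx 169.2$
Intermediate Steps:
$x{\left(H,U \right)} = -2 + H$
$P = \frac{1}{10}$ ($P = \frac{1}{2 \left(\left(-2 - 4\right) + 11\right)} = \frac{1}{2 \left(-6 + 11\right)} = \frac{1}{2 \cdot 5} = \frac{1}{2} \cdot \frac{1}{5} = \frac{1}{10} \approx 0.1$)
$12 \left(P + 14\right) = 12 \left(\frac{1}{10} + 14\right) = 12 \cdot \frac{141}{10} = \frac{846}{5}$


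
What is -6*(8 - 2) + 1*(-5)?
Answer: -41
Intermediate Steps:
-6*(8 - 2) + 1*(-5) = -6*6 - 5 = -36 - 5 = -41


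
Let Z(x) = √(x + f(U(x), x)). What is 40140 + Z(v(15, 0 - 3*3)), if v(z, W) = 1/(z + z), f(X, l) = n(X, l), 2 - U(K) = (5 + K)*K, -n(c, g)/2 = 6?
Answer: 40140 + I*√10770/30 ≈ 40140.0 + 3.4593*I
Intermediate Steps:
n(c, g) = -12 (n(c, g) = -2*6 = -12)
U(K) = 2 - K*(5 + K) (U(K) = 2 - (5 + K)*K = 2 - K*(5 + K))
f(X, l) = -12
v(z, W) = 1/(2*z)
Z(x) = √(-12 + x) (Z(x) = √(x - 12) = √(-12 + x))
40140 + Z(v(15, 0 - 3*3)) = 40140 + √(-12 + (½)/15) = 40140 + √(-12 + (½)*(1/15)) = 40140 + √(-12 + 1/30) = 40140 + √(-359/30) = 40140 + I*√10770/30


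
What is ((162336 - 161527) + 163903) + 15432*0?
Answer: 164712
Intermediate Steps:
((162336 - 161527) + 163903) + 15432*0 = (809 + 163903) + 0 = 164712 + 0 = 164712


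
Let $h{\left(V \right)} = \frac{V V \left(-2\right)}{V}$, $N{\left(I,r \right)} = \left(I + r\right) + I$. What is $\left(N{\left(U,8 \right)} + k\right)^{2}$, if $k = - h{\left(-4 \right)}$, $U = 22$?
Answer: $1936$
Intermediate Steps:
$N{\left(I,r \right)} = r + 2 I$
$h{\left(V \right)} = - 2 V$ ($h{\left(V \right)} = \frac{V^{2} \left(-2\right)}{V} = \frac{\left(-2\right) V^{2}}{V} = - 2 V$)
$k = -8$ ($k = - \left(-2\right) \left(-4\right) = \left(-1\right) 8 = -8$)
$\left(N{\left(U,8 \right)} + k\right)^{2} = \left(\left(8 + 2 \cdot 22\right) - 8\right)^{2} = \left(\left(8 + 44\right) - 8\right)^{2} = \left(52 - 8\right)^{2} = 44^{2} = 1936$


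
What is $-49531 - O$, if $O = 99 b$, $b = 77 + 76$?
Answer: $-64678$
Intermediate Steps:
$b = 153$
$O = 15147$ ($O = 99 \cdot 153 = 15147$)
$-49531 - O = -49531 - 15147 = -64678$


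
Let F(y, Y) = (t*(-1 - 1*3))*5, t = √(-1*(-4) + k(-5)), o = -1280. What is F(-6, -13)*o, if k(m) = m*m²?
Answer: 281600*I ≈ 2.816e+5*I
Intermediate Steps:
k(m) = m³
t = 11*I (t = √(-1*(-4) + (-5)³) = √(4 - 125) = √(-121) = 11*I ≈ 11.0*I)
F(y, Y) = -220*I (F(y, Y) = ((11*I)*(-1 - 1*3))*5 = ((11*I)*(-1 - 3))*5 = ((11*I)*(-4))*5 = -44*I*5 = -220*I)
F(-6, -13)*o = -220*I*(-1280) = 281600*I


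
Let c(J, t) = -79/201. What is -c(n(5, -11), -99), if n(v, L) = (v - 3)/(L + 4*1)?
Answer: 79/201 ≈ 0.39303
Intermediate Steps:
n(v, L) = (-3 + v)/(4 + L) (n(v, L) = (-3 + v)/(L + 4) = (-3 + v)/(4 + L))
c(J, t) = -79/201 (c(J, t) = -79*1/201 = -79/201)
-c(n(5, -11), -99) = -1*(-79/201) = 79/201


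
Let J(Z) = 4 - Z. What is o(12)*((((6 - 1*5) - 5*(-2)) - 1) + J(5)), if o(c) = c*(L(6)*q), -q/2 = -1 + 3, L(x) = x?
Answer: -2592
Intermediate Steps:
q = -4 (q = -2*(-1 + 3) = -2*2 = -4)
o(c) = -24*c (o(c) = c*(6*(-4)) = c*(-24) = -24*c)
o(12)*((((6 - 1*5) - 5*(-2)) - 1) + J(5)) = (-24*12)*((((6 - 1*5) - 5*(-2)) - 1) + (4 - 1*5)) = -288*((((6 - 5) + 10) - 1) + (4 - 5)) = -288*(((1 + 10) - 1) - 1) = -288*((11 - 1) - 1) = -288*(10 - 1) = -288*9 = -2592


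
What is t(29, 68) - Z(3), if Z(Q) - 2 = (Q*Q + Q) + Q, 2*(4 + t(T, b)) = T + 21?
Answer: 4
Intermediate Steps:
t(T, b) = 13/2 + T/2 (t(T, b) = -4 + (T + 21)/2 = -4 + (21 + T)/2 = -4 + (21/2 + T/2) = 13/2 + T/2)
Z(Q) = 2 + Q² + 2*Q (Z(Q) = 2 + ((Q*Q + Q) + Q) = 2 + ((Q² + Q) + Q) = 2 + ((Q + Q²) + Q) = 2 + (Q² + 2*Q) = 2 + Q² + 2*Q)
t(29, 68) - Z(3) = (13/2 + (½)*29) - (2 + 3² + 2*3) = (13/2 + 29/2) - (2 + 9 + 6) = 21 - 1*17 = 21 - 17 = 4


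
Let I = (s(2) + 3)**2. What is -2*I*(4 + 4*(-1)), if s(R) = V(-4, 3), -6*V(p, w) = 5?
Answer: 0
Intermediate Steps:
V(p, w) = -5/6 (V(p, w) = -1/6*5 = -5/6)
s(R) = -5/6
I = 169/36 (I = (-5/6 + 3)**2 = (13/6)**2 = 169/36 ≈ 4.6944)
-2*I*(4 + 4*(-1)) = -169*(4 + 4*(-1))/18 = -169*(4 - 4)/18 = -169*0/18 = -2*0 = 0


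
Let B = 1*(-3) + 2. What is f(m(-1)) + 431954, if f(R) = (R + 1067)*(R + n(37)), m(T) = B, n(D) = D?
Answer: 470330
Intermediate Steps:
B = -1 (B = -3 + 2 = -1)
m(T) = -1
f(R) = (37 + R)*(1067 + R) (f(R) = (R + 1067)*(R + 37) = (1067 + R)*(37 + R) = (37 + R)*(1067 + R))
f(m(-1)) + 431954 = (39479 + (-1)² + 1104*(-1)) + 431954 = (39479 + 1 - 1104) + 431954 = 38376 + 431954 = 470330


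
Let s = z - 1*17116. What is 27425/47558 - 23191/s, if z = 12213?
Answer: 1237382353/233176874 ≈ 5.3066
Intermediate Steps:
s = -4903 (s = 12213 - 1*17116 = 12213 - 17116 = -4903)
27425/47558 - 23191/s = 27425/47558 - 23191/(-4903) = 27425*(1/47558) - 23191*(-1/4903) = 27425/47558 + 23191/4903 = 1237382353/233176874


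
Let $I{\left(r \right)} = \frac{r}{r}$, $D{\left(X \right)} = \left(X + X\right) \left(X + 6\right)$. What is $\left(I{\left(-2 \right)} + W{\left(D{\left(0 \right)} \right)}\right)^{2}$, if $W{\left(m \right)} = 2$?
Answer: $9$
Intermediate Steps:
$D{\left(X \right)} = 2 X \left(6 + X\right)$
$I{\left(r \right)} = 1$
$\left(I{\left(-2 \right)} + W{\left(D{\left(0 \right)} \right)}\right)^{2} = \left(1 + 2\right)^{2} = 3^{2} = 9$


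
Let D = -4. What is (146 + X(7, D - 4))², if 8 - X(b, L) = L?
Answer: 26244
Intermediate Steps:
X(b, L) = 8 - L
(146 + X(7, D - 4))² = (146 + (8 - (-4 - 4)))² = (146 + (8 - 1*(-8)))² = (146 + (8 + 8))² = (146 + 16)² = 162² = 26244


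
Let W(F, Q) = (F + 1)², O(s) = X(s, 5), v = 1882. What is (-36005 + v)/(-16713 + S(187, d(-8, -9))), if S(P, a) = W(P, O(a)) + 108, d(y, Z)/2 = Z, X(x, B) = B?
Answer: -34123/18739 ≈ -1.8210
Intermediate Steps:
O(s) = 5
d(y, Z) = 2*Z
W(F, Q) = (1 + F)²
S(P, a) = 108 + (1 + P)² (S(P, a) = (1 + P)² + 108 = 108 + (1 + P)²)
(-36005 + v)/(-16713 + S(187, d(-8, -9))) = (-36005 + 1882)/(-16713 + (108 + (1 + 187)²)) = -34123/(-16713 + (108 + 188²)) = -34123/(-16713 + (108 + 35344)) = -34123/(-16713 + 35452) = -34123/18739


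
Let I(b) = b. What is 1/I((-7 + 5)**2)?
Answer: 1/4 ≈ 0.25000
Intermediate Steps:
1/I((-7 + 5)**2) = 1/((-7 + 5)**2) = 1/((-2)**2) = 1/4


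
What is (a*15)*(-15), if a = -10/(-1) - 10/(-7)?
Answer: -18000/7 ≈ -2571.4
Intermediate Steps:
a = 80/7 (a = -10*(-1) - 10*(-⅐) = 10 + 10/7 = 80/7 ≈ 11.429)
(a*15)*(-15) = ((80/7)*15)*(-15) = (1200/7)*(-15) = -18000/7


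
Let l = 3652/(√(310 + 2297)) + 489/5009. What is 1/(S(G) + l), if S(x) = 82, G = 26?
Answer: 488181142191/9657692020789 - 8329906892*√2607/9657692020789 ≈ 0.0065094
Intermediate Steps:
l = 489/5009 + 332*√2607/237 (l = 3652/(√2607) + 489*(1/5009) = 3652*(√2607/2607) + 489/5009 = 332*√2607/237 + 489/5009 = 489/5009 + 332*√2607/237 ≈ 71.623)
1/(S(G) + l) = 1/(82 + (489/5009 + 332*√2607/237)) = 1/(411227/5009 + 332*√2607/237)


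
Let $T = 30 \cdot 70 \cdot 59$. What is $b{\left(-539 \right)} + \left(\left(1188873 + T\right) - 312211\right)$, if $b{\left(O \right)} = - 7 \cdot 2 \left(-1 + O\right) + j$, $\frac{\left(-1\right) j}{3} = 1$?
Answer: $1008119$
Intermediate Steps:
$j = -3$ ($j = \left(-3\right) 1 = -3$)
$T = 123900$ ($T = 2100 \cdot 59 = 123900$)
$b{\left(O \right)} = 11 - 14 O$ ($b{\left(O \right)} = - 7 \cdot 2 \left(-1 + O\right) - 3 = - 7 \left(-2 + 2 O\right) - 3 = \left(14 - 14 O\right) - 3 = 11 - 14 O$)
$b{\left(-539 \right)} + \left(\left(1188873 + T\right) - 312211\right) = \left(11 - -7546\right) + \left(\left(1188873 + 123900\right) - 312211\right) = \left(11 + 7546\right) + \left(1312773 - 312211\right) = 7557 + 1000562 = 1008119$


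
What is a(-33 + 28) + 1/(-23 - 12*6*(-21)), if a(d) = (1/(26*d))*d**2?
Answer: -7419/38714 ≈ -0.19164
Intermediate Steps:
a(d) = d/26 (a(d) = (1/(26*d))*d**2 = d/26)
a(-33 + 28) + 1/(-23 - 12*6*(-21)) = (-33 + 28)/26 + 1/(-23 - 12*6*(-21)) = (1/26)*(-5) + 1/(-23 - 72*(-21)) = -5/26 + 1/(-23 + 1512) = -5/26 + 1/1489 = -7419/38714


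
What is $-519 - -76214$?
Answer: $75695$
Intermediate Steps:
$-519 - -76214 = -519 + 76214 = 75695$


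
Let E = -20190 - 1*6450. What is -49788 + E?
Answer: -76428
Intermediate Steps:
E = -26640 (E = -20190 - 6450 = -26640)
-49788 + E = -49788 - 26640 = -76428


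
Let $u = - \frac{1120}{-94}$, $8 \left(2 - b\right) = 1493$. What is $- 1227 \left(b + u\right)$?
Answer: $\frac{79680153}{376} \approx 2.1192 \cdot 10^{5}$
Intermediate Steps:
$b = - \frac{1477}{8}$ ($b = 2 - \frac{1493}{8} = - \frac{1477}{8} \approx -184.63$)
$u = \frac{560}{47}$ ($u = \left(-1120\right) \left(- \frac{1}{94}\right) = \frac{560}{47} \approx 11.915$)
$- 1227 \left(b + u\right) = - 1227 \left(- \frac{1477}{8} + \frac{560}{47}\right) = \left(-1227\right) \left(- \frac{64939}{376}\right) = \frac{79680153}{376}$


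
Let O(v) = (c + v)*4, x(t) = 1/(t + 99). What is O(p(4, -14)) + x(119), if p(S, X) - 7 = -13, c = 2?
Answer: -3487/218 ≈ -15.995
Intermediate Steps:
x(t) = 1/(99 + t)
p(S, X) = -6 (p(S, X) = 7 - 13 = -6)
O(v) = 8 + 4*v (O(v) = (2 + v)*4 = 8 + 4*v)
O(p(4, -14)) + x(119) = (8 + 4*(-6)) + 1/(99 + 119) = (8 - 24) + 1/218 = -16 + 1/218 = -3487/218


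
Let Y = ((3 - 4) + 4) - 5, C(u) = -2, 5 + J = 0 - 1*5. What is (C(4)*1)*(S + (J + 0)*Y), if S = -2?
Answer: -36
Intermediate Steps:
J = -10 (J = -5 + (0 - 1*5) = -5 + (0 - 5) = -5 - 5 = -10)
Y = -2 (Y = (-1 + 4) - 5 = 3 - 5 = -2)
(C(4)*1)*(S + (J + 0)*Y) = (-2*1)*(-2 + (-10 + 0)*(-2)) = -2*(-2 - 10*(-2)) = -2*(-2 + 20) = -2*18 = -36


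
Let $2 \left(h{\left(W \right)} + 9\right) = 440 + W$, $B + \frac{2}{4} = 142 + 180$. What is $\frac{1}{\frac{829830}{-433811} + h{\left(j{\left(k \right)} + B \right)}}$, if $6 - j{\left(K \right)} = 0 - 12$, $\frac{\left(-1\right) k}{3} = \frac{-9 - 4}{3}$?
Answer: $\frac{1735244}{657374833} \approx 0.0026397$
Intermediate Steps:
$B = \frac{643}{2}$ ($B = - \frac{1}{2} + \left(142 + 180\right) = - \frac{1}{2} + 322 = \frac{643}{2} \approx 321.5$)
$k = 13$ ($k = - 3 \frac{-9 - 4}{3} = - 3 \left(\left(-13\right) \frac{1}{3}\right) = \left(-3\right) \left(- \frac{13}{3}\right) = 13$)
$j{\left(K \right)} = 18$ ($j{\left(K \right)} = 6 - \left(0 - 12\right) = 6 - -12 = 6 + 12 = 18$)
$h{\left(W \right)} = 211 + \frac{W}{2}$ ($h{\left(W \right)} = -9 + \frac{440 + W}{2} = -9 + \left(220 + \frac{W}{2}\right) = 211 + \frac{W}{2}$)
$\frac{1}{\frac{829830}{-433811} + h{\left(j{\left(k \right)} + B \right)}} = \frac{1}{\frac{829830}{-433811} + \left(211 + \frac{18 + \frac{643}{2}}{2}\right)} = \frac{1}{829830 \left(- \frac{1}{433811}\right) + \left(211 + \frac{1}{2} \cdot \frac{679}{2}\right)} = \frac{1}{- \frac{829830}{433811} + \left(211 + \frac{679}{4}\right)} = \frac{1}{- \frac{829830}{433811} + \frac{1523}{4}} = \frac{1}{\frac{657374833}{1735244}} = \frac{1735244}{657374833}$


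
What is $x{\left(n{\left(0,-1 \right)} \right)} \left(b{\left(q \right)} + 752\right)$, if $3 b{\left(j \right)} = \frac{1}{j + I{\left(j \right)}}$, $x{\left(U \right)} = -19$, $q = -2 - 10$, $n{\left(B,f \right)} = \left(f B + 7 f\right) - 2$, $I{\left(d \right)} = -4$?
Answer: $- \frac{685805}{48} \approx -14288.0$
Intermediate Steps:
$n{\left(B,f \right)} = -2 + 7 f + B f$ ($n{\left(B,f \right)} = \left(B f + 7 f\right) - 2 = \left(7 f + B f\right) - 2 = -2 + 7 f + B f$)
$q = -12$ ($q = -2 - 10 = -12$)
$b{\left(j \right)} = \frac{1}{3 \left(-4 + j\right)}$ ($b{\left(j \right)} = \frac{1}{3 \left(j - 4\right)} = \frac{1}{3 \left(-4 + j\right)}$)
$x{\left(n{\left(0,-1 \right)} \right)} \left(b{\left(q \right)} + 752\right) = - 19 \left(\frac{1}{3 \left(-4 - 12\right)} + 752\right) = - 19 \left(\frac{1}{3 \left(-16\right)} + 752\right) = - 19 \left(\frac{1}{3} \left(- \frac{1}{16}\right) + 752\right) = - 19 \left(- \frac{1}{48} + 752\right) = \left(-19\right) \frac{36095}{48} = - \frac{685805}{48}$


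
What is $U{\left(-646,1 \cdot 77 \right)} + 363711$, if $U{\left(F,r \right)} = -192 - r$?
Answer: $363442$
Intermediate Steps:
$U{\left(-646,1 \cdot 77 \right)} + 363711 = \left(-192 - 1 \cdot 77\right) + 363711 = \left(-192 - 77\right) + 363711 = -269 + 363711 = 363442$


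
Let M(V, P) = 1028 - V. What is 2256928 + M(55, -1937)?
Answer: 2257901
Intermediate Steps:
2256928 + M(55, -1937) = 2256928 + (1028 - 1*55) = 2256928 + (1028 - 55) = 2256928 + 973 = 2257901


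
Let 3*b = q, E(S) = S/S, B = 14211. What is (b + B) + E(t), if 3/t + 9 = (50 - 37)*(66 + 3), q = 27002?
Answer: 69638/3 ≈ 23213.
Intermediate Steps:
t = 1/296 (t = 3/(-9 + (50 - 37)*(66 + 3)) = 3/(-9 + 13*69) = 3/(-9 + 897) = 3/888 = 3*(1/888) = 1/296 ≈ 0.0033784)
E(S) = 1
b = 27002/3 (b = (1/3)*27002 = 27002/3 ≈ 9000.7)
(b + B) + E(t) = (27002/3 + 14211) + 1 = 69635/3 + 1 = 69638/3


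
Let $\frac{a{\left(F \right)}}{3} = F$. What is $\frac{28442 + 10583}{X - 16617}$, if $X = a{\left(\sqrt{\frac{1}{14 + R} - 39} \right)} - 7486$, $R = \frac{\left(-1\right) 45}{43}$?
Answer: $- \frac{523925103275}{323591912333} - \frac{468300 i \sqrt{754735}}{323591912333} \approx -1.6191 - 0.0012573 i$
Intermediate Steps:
$R = - \frac{45}{43}$ ($R = \left(-45\right) \frac{1}{43} = - \frac{45}{43} \approx -1.0465$)
$a{\left(F \right)} = 3 F$
$X = -7486 + \frac{12 i \sqrt{754735}}{557}$ ($X = 3 \sqrt{\frac{1}{14 - \frac{45}{43}} - 39} - 7486 = 3 \sqrt{\frac{1}{\frac{557}{43}} - 39} - 7486 = 3 \sqrt{\frac{43}{557} - 39} - 7486 = 3 \sqrt{- \frac{21680}{557}} - 7486 = 3 \frac{4 i \sqrt{754735}}{557} - 7486 = \frac{12 i \sqrt{754735}}{557} - 7486 = -7486 + \frac{12 i \sqrt{754735}}{557} \approx -7486.0 + 18.716 i$)
$\frac{28442 + 10583}{X - 16617} = \frac{28442 + 10583}{\left(-7486 + \frac{12 i \sqrt{754735}}{557}\right) - 16617} = \frac{39025}{-24103 + \frac{12 i \sqrt{754735}}{557}}$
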